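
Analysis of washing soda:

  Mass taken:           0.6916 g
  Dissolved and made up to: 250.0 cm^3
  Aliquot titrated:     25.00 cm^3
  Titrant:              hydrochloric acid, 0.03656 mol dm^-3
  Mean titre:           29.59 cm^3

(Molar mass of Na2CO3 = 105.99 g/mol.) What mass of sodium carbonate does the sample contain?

0.5733 g

Na2CO3 + 2 HCl → 2 NaCl + H2O + CO2
n(HCl) per titration = 0.02959 × 0.03656 = 1.082 × 10^-3 mol
From the 1:2 ratio, n(Na2CO3) in each aliquot = 1/2 × 1.082 × 10^-3 = 5.409 × 10^-4 mol
n(Na2CO3) in the whole flask = 5.409 × 10^-4 × 250.0/25.00 = 5.409 × 10^-3 mol
mass of Na2CO3 = 5.409 × 10^-3 × 105.99 = 0.5733 g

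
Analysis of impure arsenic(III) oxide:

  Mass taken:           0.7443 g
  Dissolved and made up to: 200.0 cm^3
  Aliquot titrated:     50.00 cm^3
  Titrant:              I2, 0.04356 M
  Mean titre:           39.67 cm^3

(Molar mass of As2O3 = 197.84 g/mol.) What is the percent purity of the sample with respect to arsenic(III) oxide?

As2O3 + 2 I2 + 2 H2O → As2O5 + 4 HI
n(I2) per titration = 0.03967 × 0.04356 = 1.728 × 10^-3 mol
From the 1:2 ratio, n(As2O3) in each aliquot = 1/2 × 1.728 × 10^-3 = 8.640 × 10^-4 mol
n(As2O3) in the whole flask = 8.640 × 10^-4 × 200.0/50.00 = 3.456 × 10^-3 mol
mass of As2O3 = 3.456 × 10^-3 × 197.84 = 0.6837 g
% As2O3 = 0.6837 / 0.7443 × 100 = 91.86 %

91.86 %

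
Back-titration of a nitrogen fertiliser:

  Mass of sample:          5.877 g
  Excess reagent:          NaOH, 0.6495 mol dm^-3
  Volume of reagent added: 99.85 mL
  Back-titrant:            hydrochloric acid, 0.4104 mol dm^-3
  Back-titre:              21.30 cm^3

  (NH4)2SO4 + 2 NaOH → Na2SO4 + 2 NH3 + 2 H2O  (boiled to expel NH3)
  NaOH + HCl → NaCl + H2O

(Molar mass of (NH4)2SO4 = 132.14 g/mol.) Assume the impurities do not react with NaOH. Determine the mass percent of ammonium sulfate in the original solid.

n(NaOH) added = 0.09985 × 0.6495 = 0.06485 mol
n(HCl) used in back-titration = 0.02130 × 0.4104 = 8.742 × 10^-3 mol
n(NaOH) left over = 8.742 × 10^-3 mol (1:1 ratio)
n(NaOH) consumed by analyte = 0.06485 − 8.742 × 10^-3 = 0.05611 mol
From the 1:2 ratio, n((NH4)2SO4) = 1/2 × 0.05611 = 0.02806 mol
mass of (NH4)2SO4 = 0.02806 × 132.14 = 3.707 g
% (NH4)2SO4 = 3.707 / 5.877 × 100 = 63.08 %

63.08 %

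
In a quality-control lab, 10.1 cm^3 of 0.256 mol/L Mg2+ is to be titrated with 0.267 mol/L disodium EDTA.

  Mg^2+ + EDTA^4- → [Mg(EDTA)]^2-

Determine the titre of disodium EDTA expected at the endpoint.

n(Mg2+) = 0.0101 L × 0.256 mol/L = 2.59 × 10^-3 mol
n(EDTA) = 2.59 × 10^-3 mol (1:1 stoichiometry)
V(EDTA) = 2.59 × 10^-3 mol / 0.267 mol/L = 0.00968 L = 9.68 mL

9.68 mL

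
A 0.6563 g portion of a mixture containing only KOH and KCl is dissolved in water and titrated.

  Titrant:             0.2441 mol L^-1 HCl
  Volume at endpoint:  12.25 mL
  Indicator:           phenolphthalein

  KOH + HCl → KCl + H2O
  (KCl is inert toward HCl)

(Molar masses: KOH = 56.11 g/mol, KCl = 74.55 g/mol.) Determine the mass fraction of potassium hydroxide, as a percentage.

25.56 %

n(HCl) = 0.01225 × 0.2441 = 2.990 × 10^-3 mol
Let x = n(KOH), y = n(KCl).
Titrant: 1x = 2.990 × 10^-3;  mass: 56.11x + 74.55y = 0.6563
Solving, x = 2.990 × 10^-3 mol, y = 6.553 × 10^-3 mol
mass of KOH = 2.990 × 10^-3 × 56.11 = 0.1678 g
% KOH = 0.1678 / 0.6563 × 100 = 25.56 %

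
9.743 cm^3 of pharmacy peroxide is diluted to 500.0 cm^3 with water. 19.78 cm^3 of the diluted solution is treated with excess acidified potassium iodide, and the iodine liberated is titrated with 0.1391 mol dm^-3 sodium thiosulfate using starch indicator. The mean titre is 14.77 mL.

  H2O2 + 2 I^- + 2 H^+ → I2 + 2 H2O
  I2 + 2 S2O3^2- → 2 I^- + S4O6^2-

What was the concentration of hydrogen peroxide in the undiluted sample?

2.665 mol/L

n(S2O3^2-) = 0.01477 × 0.1391 = 2.055 × 10^-3 mol
n(I2) = n(S2O3^2-)/2 = 1.027 × 10^-3 mol
n(H2O2) in the aliquot = 1.027 × 10^-3 mol (1:1 ratio)
[H2O2]_dilute = 1.027 × 10^-3 / 0.01978 = 0.05193 mol/L
[H2O2]_original = 0.05193 × 500.0/9.743 = 2.665 mol/L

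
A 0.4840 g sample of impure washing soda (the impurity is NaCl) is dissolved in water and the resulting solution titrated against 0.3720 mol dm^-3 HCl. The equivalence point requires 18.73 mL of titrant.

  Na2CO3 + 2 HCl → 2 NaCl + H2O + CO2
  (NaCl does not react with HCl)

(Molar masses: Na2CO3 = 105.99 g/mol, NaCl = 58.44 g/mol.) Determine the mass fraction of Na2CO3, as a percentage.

n(HCl) = 0.01873 × 0.3720 = 6.968 × 10^-3 mol
Let x = n(Na2CO3), y = n(NaCl).
Titrant: 2x = 6.968 × 10^-3;  mass: 105.99x + 58.44y = 0.4840
Solving, x = 3.484 × 10^-3 mol, y = 1.964 × 10^-3 mol
mass of Na2CO3 = 3.484 × 10^-3 × 105.99 = 0.3692 g
% Na2CO3 = 0.3692 / 0.4840 × 100 = 76.29 %

76.29 %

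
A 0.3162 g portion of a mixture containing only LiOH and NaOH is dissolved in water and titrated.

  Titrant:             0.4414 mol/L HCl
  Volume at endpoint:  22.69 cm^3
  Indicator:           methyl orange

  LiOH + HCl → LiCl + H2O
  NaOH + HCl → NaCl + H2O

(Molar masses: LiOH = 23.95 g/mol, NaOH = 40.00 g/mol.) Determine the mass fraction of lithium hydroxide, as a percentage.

39.84 %

n(HCl) = 0.02269 × 0.4414 = 0.01002 mol
Let x = n(LiOH), y = n(NaOH).
Titrant: 1x + 1y = 0.01002;  mass: 23.95x + 40.00y = 0.3162
Solving, x = 5.259 × 10^-3 mol, y = 4.756 × 10^-3 mol
mass of LiOH = 5.259 × 10^-3 × 23.95 = 0.1260 g
% LiOH = 0.1260 / 0.3162 × 100 = 39.84 %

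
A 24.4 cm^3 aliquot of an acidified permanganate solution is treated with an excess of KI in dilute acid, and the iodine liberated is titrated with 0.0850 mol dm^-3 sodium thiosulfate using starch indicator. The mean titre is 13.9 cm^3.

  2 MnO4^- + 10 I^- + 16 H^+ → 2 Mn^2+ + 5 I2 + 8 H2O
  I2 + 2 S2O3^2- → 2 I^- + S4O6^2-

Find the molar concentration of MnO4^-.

0.00968 mol/L

n(S2O3^2-) = 0.0139 × 0.0850 = 1.18 × 10^-3 mol
n(I2) = n(S2O3^2-)/2 = 5.91 × 10^-4 mol
From the 2:5 ratio, n(MnO4^-) in the aliquot = 2/5 × 5.91 × 10^-4 = 2.36 × 10^-4 mol
[MnO4^-] = 2.36 × 10^-4 / 0.0244 = 0.00968 mol/L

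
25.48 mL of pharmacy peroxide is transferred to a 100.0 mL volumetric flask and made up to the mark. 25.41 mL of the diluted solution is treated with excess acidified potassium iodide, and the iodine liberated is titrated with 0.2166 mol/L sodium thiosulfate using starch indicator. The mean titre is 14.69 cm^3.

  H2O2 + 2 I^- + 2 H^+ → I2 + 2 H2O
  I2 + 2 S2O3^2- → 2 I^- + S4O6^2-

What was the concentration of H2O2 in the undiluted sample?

0.2457 mol/L

n(S2O3^2-) = 0.01469 × 0.2166 = 3.182 × 10^-3 mol
n(I2) = n(S2O3^2-)/2 = 1.591 × 10^-3 mol
n(H2O2) in the aliquot = 1.591 × 10^-3 mol (1:1 ratio)
[H2O2]_dilute = 1.591 × 10^-3 / 0.02541 = 0.06261 mol/L
[H2O2]_original = 0.06261 × 100.0/25.48 = 0.2457 mol/L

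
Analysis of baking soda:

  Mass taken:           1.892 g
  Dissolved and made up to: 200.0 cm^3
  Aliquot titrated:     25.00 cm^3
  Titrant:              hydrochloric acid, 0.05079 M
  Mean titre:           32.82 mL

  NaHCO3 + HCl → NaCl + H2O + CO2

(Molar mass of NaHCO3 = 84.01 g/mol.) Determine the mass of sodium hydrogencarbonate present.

n(HCl) per titration = 0.03282 × 0.05079 = 1.667 × 10^-3 mol
n(NaHCO3) in each aliquot = 1.667 × 10^-3 mol (1:1 ratio)
n(NaHCO3) in the whole flask = 1.667 × 10^-3 × 200.0/25.00 = 0.01334 mol
mass of NaHCO3 = 0.01334 × 84.01 = 1.120 g

1.120 g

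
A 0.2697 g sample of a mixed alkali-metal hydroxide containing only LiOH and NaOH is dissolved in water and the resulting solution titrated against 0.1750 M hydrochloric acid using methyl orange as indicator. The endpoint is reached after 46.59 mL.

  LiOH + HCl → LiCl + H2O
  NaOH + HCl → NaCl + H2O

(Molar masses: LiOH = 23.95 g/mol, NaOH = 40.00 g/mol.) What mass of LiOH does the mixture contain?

n(HCl) = 0.04659 × 0.1750 = 8.153 × 10^-3 mol
Let x = n(LiOH), y = n(NaOH).
Titrant: 1x + 1y = 8.153 × 10^-3;  mass: 23.95x + 40.00y = 0.2697
Solving, x = 3.516 × 10^-3 mol, y = 4.637 × 10^-3 mol
mass of LiOH = 3.516 × 10^-3 × 23.95 = 0.08421 g

0.08421 g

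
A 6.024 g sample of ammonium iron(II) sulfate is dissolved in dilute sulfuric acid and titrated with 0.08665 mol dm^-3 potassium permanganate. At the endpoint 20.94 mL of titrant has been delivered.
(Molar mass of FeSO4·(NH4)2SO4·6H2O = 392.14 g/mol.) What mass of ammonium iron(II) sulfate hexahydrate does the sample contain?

3.558 g

MnO4^- + 5 Fe^2+ + 8 H^+ → Mn^2+ + 5 Fe^3+ + 4 H2O
n(KMnO4) = 0.02094 L × 0.08665 mol/L = 1.814 × 10^-3 mol
From the 5:1 ratio, n(FeSO4·(NH4)2SO4·6H2O) = 5/1 × 1.814 × 10^-3 = 9.072 × 10^-3 mol
mass of FeSO4·(NH4)2SO4·6H2O = 9.072 × 10^-3 × 392.14 g/mol = 3.558 g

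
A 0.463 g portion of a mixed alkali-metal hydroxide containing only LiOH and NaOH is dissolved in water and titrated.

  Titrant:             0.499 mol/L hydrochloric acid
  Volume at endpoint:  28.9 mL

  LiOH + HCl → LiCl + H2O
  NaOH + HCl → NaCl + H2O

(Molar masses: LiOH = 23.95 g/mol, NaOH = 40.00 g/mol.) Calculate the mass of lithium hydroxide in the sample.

0.170 g

n(HCl) = 0.0289 × 0.499 = 0.0144 mol
Let x = n(LiOH), y = n(NaOH).
Titrant: 1x + 1y = 0.0144;  mass: 23.95x + 40.00y = 0.463
Solving, x = 7.09 × 10^-3 mol, y = 7.33 × 10^-3 mol
mass of LiOH = 7.09 × 10^-3 × 23.95 = 0.170 g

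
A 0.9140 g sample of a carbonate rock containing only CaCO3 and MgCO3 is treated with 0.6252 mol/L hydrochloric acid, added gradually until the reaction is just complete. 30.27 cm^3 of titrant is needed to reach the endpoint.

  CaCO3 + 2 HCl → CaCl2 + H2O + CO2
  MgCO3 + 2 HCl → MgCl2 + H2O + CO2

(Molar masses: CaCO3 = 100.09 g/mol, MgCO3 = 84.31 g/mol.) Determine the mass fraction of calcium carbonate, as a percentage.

n(HCl) = 0.03027 × 0.6252 = 0.01892 mol
Let x = n(CaCO3), y = n(MgCO3).
Titrant: 2x + 2y = 0.01892;  mass: 100.09x + 84.31y = 0.9140
Solving, x = 7.365 × 10^-3 mol, y = 2.097 × 10^-3 mol
mass of CaCO3 = 7.365 × 10^-3 × 100.09 = 0.7372 g
% CaCO3 = 0.7372 / 0.9140 × 100 = 80.66 %

80.66 %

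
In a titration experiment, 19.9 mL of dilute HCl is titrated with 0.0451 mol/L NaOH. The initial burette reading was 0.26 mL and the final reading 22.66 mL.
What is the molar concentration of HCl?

0.0508 mol/L

HCl + NaOH → NaCl + H2O
n(NaOH) = 0.0224 L × 0.0451 mol/L = 1.01 × 10^-3 mol
n(HCl) = 1.01 × 10^-3 mol (1:1 mole ratio)
[HCl] = 1.01 × 10^-3 mol / 0.0199 L = 0.0508 mol/L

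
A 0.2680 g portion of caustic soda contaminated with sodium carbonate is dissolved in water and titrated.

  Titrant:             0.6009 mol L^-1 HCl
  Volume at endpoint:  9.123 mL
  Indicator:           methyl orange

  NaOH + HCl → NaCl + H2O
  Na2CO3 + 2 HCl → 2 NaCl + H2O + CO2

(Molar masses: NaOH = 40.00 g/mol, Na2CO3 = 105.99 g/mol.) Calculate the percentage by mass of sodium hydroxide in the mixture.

n(HCl) = 0.009123 × 0.6009 = 5.482 × 10^-3 mol
Let x = n(NaOH), y = n(Na2CO3).
Titrant: 1x + 2y = 5.482 × 10^-3;  mass: 40.00x + 105.99y = 0.2680
Solving, x = 1.733 × 10^-3 mol, y = 1.875 × 10^-3 mol
mass of NaOH = 1.733 × 10^-3 × 40.00 = 0.06932 g
% NaOH = 0.06932 / 0.2680 × 100 = 25.86 %

25.86 %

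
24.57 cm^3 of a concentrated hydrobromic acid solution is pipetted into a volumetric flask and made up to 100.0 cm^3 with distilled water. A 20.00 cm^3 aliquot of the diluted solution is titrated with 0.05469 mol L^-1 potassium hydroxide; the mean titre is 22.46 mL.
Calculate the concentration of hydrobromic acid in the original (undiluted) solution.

0.2500 mol/L

HBr + KOH → KBr + H2O
n(KOH) = 0.02246 × 0.05469 = 1.228 × 10^-3 mol
n(HBr) in the aliquot = 1.228 × 10^-3 mol (1:1 ratio)
[HBr]_dilute = 1.228 × 10^-3 / 0.02000 = 0.06142 mol/L
Dilution factor = 100.0 / 24.57 = 4.070
[HBr]_stock = 0.06142 × 4.070 = 0.2500 mol/L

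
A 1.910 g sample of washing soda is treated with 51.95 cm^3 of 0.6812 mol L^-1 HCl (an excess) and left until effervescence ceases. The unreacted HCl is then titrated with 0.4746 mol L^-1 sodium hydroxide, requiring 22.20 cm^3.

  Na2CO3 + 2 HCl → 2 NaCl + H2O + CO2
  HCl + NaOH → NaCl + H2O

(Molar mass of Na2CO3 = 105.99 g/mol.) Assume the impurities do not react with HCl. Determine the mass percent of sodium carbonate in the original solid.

n(HCl) added = 0.05195 × 0.6812 = 0.03539 mol
n(NaOH) used in back-titration = 0.02220 × 0.4746 = 0.01054 mol
n(HCl) left over = 0.01054 mol (1:1 ratio)
n(HCl) consumed by analyte = 0.03539 − 0.01054 = 0.02485 mol
From the 1:2 ratio, n(Na2CO3) = 1/2 × 0.02485 = 0.01243 mol
mass of Na2CO3 = 0.01243 × 105.99 = 1.317 g
% Na2CO3 = 1.317 / 1.910 × 100 = 68.96 %

68.96 %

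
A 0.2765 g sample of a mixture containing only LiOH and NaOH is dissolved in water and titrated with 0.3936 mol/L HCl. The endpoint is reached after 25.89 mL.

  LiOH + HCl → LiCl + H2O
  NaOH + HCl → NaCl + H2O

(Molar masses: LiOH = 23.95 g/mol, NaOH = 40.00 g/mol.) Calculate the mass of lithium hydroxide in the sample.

n(HCl) = 0.02589 × 0.3936 = 0.01019 mol
Let x = n(LiOH), y = n(NaOH).
Titrant: 1x + 1y = 0.01019;  mass: 23.95x + 40.00y = 0.2765
Solving, x = 8.169 × 10^-3 mol, y = 2.021 × 10^-3 mol
mass of LiOH = 8.169 × 10^-3 × 23.95 = 0.1956 g

0.1956 g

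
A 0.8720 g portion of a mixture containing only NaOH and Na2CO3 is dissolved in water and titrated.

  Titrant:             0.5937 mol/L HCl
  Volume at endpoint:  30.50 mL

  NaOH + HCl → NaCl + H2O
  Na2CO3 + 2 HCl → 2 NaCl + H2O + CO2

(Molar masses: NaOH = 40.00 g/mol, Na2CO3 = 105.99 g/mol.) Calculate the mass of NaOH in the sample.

n(HCl) = 0.03050 × 0.5937 = 0.01811 mol
Let x = n(NaOH), y = n(Na2CO3).
Titrant: 1x + 2y = 0.01811;  mass: 40.00x + 105.99y = 0.8720
Solving, x = 6.743 × 10^-3 mol, y = 5.682 × 10^-3 mol
mass of NaOH = 6.743 × 10^-3 × 40.00 = 0.2697 g

0.2697 g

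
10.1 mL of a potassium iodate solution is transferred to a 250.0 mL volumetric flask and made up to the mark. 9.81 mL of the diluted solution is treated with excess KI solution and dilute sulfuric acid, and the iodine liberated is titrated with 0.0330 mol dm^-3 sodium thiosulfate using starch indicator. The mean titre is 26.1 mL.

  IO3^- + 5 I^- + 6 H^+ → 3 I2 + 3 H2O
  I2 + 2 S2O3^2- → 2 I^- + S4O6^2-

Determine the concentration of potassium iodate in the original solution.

n(S2O3^2-) = 0.0261 × 0.0330 = 8.61 × 10^-4 mol
n(I2) = n(S2O3^2-)/2 = 4.31 × 10^-4 mol
From the 1:3 ratio, n(IO3^-) in the aliquot = 1/3 × 4.31 × 10^-4 = 1.44 × 10^-4 mol
[IO3^-]_dilute = 1.44 × 10^-4 / 0.00981 = 0.0146 mol/L
[IO3^-]_original = 0.0146 × 250.0/10.1 = 0.362 mol/L

0.362 mol/L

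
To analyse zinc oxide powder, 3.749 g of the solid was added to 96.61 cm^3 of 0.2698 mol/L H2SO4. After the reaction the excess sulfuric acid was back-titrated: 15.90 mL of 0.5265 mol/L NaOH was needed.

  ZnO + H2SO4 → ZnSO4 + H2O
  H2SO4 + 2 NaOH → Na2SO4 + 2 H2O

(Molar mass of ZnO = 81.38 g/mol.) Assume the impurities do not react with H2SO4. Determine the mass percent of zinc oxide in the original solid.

47.49 %

n(H2SO4) added = 0.09661 × 0.2698 = 0.02607 mol
n(NaOH) used in back-titration = 0.01590 × 0.5265 = 8.371 × 10^-3 mol
From the 1:2 ratio, n(H2SO4) left over = 1/2 × 8.371 × 10^-3 = 4.186 × 10^-3 mol
n(H2SO4) consumed by analyte = 0.02607 − 4.186 × 10^-3 = 0.02188 mol
n(ZnO) = 0.02188 mol (1:1 ratio)
mass of ZnO = 0.02188 × 81.38 = 1.781 g
% ZnO = 1.781 / 3.749 × 100 = 47.49 %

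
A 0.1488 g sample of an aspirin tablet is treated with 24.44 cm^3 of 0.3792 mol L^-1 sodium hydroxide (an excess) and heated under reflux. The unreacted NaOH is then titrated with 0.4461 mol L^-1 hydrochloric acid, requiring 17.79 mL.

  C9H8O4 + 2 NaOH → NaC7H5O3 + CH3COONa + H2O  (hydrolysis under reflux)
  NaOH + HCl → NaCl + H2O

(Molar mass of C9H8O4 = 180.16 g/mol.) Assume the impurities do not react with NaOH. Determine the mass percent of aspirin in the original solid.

n(NaOH) added = 0.02444 × 0.3792 = 9.268 × 10^-3 mol
n(HCl) used in back-titration = 0.01779 × 0.4461 = 7.936 × 10^-3 mol
n(NaOH) left over = 7.936 × 10^-3 mol (1:1 ratio)
n(NaOH) consumed by analyte = 9.268 × 10^-3 − 7.936 × 10^-3 = 1.332 × 10^-3 mol
From the 1:2 ratio, n(C9H8O4) = 1/2 × 1.332 × 10^-3 = 6.658 × 10^-4 mol
mass of C9H8O4 = 6.658 × 10^-4 × 180.16 = 0.1199 g
% C9H8O4 = 0.1199 / 0.1488 × 100 = 80.61 %

80.61 %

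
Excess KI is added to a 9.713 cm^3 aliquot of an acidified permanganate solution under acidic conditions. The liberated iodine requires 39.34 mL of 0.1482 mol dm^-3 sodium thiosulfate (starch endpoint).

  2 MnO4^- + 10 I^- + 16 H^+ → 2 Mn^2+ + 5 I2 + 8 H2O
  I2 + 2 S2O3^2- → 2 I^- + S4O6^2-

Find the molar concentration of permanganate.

n(S2O3^2-) = 0.03934 × 0.1482 = 5.830 × 10^-3 mol
n(I2) = n(S2O3^2-)/2 = 2.915 × 10^-3 mol
From the 2:5 ratio, n(MnO4^-) in the aliquot = 2/5 × 2.915 × 10^-3 = 1.166 × 10^-3 mol
[MnO4^-] = 1.166 × 10^-3 / 0.009713 = 0.1200 mol/L

0.1200 mol/L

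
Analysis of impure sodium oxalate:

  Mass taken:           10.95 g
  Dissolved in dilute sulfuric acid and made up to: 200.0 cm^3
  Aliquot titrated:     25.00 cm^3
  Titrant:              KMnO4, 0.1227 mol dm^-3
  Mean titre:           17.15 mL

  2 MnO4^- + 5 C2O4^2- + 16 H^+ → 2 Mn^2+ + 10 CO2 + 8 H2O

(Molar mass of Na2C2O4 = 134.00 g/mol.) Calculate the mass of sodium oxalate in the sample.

n(KMnO4) per titration = 0.01715 × 0.1227 = 2.104 × 10^-3 mol
From the 5:2 ratio, n(Na2C2O4) in each aliquot = 5/2 × 2.104 × 10^-3 = 5.261 × 10^-3 mol
n(Na2C2O4) in the whole flask = 5.261 × 10^-3 × 200.0/25.00 = 0.04209 mol
mass of Na2C2O4 = 0.04209 × 134.00 = 5.640 g

5.640 g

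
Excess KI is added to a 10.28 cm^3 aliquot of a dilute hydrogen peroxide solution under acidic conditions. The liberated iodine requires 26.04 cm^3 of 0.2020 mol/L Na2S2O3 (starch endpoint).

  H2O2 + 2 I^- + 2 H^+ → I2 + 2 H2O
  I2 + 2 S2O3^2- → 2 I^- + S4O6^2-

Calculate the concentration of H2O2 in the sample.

n(S2O3^2-) = 0.02604 × 0.2020 = 5.260 × 10^-3 mol
n(I2) = n(S2O3^2-)/2 = 2.630 × 10^-3 mol
n(H2O2) in the aliquot = 2.630 × 10^-3 mol (1:1 ratio)
[H2O2] = 2.630 × 10^-3 / 0.01028 = 0.2558 mol/L

0.2558 mol/L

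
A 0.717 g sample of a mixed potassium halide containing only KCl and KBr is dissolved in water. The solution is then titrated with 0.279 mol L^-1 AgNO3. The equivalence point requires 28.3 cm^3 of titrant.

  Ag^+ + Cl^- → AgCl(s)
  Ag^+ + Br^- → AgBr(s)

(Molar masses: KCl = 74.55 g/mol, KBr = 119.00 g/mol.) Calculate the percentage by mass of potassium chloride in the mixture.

52.1 %

n(AgNO3) = 0.0283 × 0.279 = 7.90 × 10^-3 mol
Let x = n(KCl), y = n(KBr).
Titrant: 1x + 1y = 7.90 × 10^-3;  mass: 74.55x + 119.00y = 0.717
Solving, x = 5.01 × 10^-3 mol, y = 2.89 × 10^-3 mol
mass of KCl = 5.01 × 10^-3 × 74.55 = 0.373 g
% KCl = 0.373 / 0.717 × 100 = 52.1 %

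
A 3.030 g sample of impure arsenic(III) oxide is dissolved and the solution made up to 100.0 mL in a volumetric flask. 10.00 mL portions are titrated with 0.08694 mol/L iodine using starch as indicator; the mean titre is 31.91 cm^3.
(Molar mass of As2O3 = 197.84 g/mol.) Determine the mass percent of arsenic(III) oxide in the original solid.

90.57 %

As2O3 + 2 I2 + 2 H2O → As2O5 + 4 HI
n(I2) per titration = 0.03191 × 0.08694 = 2.774 × 10^-3 mol
From the 1:2 ratio, n(As2O3) in each aliquot = 1/2 × 2.774 × 10^-3 = 1.387 × 10^-3 mol
n(As2O3) in the whole flask = 1.387 × 10^-3 × 100.0/10.00 = 0.01387 mol
mass of As2O3 = 0.01387 × 197.84 = 2.744 g
% As2O3 = 2.744 / 3.030 × 100 = 90.57 %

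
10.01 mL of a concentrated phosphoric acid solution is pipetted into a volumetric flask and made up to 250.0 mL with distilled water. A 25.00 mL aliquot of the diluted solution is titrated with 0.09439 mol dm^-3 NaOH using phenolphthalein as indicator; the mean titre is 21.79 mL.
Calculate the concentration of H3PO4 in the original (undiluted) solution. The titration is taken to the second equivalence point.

1.027 mol/L

H3PO4 + 2 NaOH → Na2HPO4 + 2 H2O
n(NaOH) = 0.02179 × 0.09439 = 2.057 × 10^-3 mol
From the 1:2 ratio, n(H3PO4) in the aliquot = 1/2 × 2.057 × 10^-3 = 1.028 × 10^-3 mol
[H3PO4]_dilute = 1.028 × 10^-3 / 0.02500 = 0.04114 mol/L
Dilution factor = 250.0 / 10.01 = 24.98
[H3PO4]_stock = 0.04114 × 24.98 = 1.027 mol/L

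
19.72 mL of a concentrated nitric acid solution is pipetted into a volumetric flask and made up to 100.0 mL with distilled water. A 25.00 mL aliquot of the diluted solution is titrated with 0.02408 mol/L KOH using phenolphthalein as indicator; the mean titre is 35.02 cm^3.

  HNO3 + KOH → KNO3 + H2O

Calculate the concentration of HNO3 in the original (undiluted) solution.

n(KOH) = 0.03502 × 0.02408 = 8.433 × 10^-4 mol
n(HNO3) in the aliquot = 8.433 × 10^-4 mol (1:1 ratio)
[HNO3]_dilute = 8.433 × 10^-4 / 0.02500 = 0.03373 mol/L
Dilution factor = 100.0 / 19.72 = 5.071
[HNO3]_stock = 0.03373 × 5.071 = 0.1711 mol/L

0.1711 mol/L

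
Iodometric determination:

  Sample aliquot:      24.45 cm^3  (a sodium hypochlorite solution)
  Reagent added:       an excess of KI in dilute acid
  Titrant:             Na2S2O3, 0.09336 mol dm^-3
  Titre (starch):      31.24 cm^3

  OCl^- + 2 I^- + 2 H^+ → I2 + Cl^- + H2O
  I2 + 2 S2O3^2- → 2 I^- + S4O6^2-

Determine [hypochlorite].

0.05964 mol/L

n(S2O3^2-) = 0.03124 × 0.09336 = 2.917 × 10^-3 mol
n(I2) = n(S2O3^2-)/2 = 1.458 × 10^-3 mol
n(OCl^-) in the aliquot = 1.458 × 10^-3 mol (1:1 ratio)
[OCl^-] = 1.458 × 10^-3 / 0.02445 = 0.05964 mol/L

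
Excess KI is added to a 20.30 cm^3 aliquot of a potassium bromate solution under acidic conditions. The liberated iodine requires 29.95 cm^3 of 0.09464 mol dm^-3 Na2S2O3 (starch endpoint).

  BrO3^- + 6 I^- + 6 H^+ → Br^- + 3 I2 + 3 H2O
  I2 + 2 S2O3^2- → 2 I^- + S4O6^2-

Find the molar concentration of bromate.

0.02327 mol/L

n(S2O3^2-) = 0.02995 × 0.09464 = 2.834 × 10^-3 mol
n(I2) = n(S2O3^2-)/2 = 1.417 × 10^-3 mol
From the 1:3 ratio, n(BrO3^-) in the aliquot = 1/3 × 1.417 × 10^-3 = 4.724 × 10^-4 mol
[BrO3^-] = 4.724 × 10^-4 / 0.02030 = 0.02327 mol/L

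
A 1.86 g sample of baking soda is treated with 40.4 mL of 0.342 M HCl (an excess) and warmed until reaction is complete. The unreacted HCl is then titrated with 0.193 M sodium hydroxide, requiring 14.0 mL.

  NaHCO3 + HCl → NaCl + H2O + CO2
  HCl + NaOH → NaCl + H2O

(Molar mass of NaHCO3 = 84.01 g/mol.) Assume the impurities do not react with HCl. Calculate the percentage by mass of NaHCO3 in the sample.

n(HCl) added = 0.0404 × 0.342 = 0.0138 mol
n(NaOH) used in back-titration = 0.0140 × 0.193 = 2.70 × 10^-3 mol
n(HCl) left over = 2.70 × 10^-3 mol (1:1 ratio)
n(HCl) consumed by analyte = 0.0138 − 2.70 × 10^-3 = 0.0111 mol
n(NaHCO3) = 0.0111 mol (1:1 ratio)
mass of NaHCO3 = 0.0111 × 84.01 = 0.934 g
% NaHCO3 = 0.934 / 1.86 × 100 = 50.2 %

50.2 %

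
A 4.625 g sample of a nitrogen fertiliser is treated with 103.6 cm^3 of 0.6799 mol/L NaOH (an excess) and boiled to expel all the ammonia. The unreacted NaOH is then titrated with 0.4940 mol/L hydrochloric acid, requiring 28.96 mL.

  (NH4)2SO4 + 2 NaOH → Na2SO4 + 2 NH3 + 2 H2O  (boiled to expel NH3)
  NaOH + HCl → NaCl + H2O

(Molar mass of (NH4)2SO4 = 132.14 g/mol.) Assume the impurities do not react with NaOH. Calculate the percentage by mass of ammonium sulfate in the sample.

80.19 %

n(NaOH) added = 0.1036 × 0.6799 = 0.07044 mol
n(HCl) used in back-titration = 0.02896 × 0.4940 = 0.01431 mol
n(NaOH) left over = 0.01431 mol (1:1 ratio)
n(NaOH) consumed by analyte = 0.07044 − 0.01431 = 0.05613 mol
From the 1:2 ratio, n((NH4)2SO4) = 1/2 × 0.05613 = 0.02807 mol
mass of (NH4)2SO4 = 0.02807 × 132.14 = 3.709 g
% (NH4)2SO4 = 3.709 / 4.625 × 100 = 80.19 %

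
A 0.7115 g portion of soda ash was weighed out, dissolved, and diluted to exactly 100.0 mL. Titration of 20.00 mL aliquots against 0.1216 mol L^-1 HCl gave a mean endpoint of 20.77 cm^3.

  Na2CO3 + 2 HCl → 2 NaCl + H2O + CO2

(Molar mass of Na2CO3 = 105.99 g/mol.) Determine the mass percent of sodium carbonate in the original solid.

94.06 %

n(HCl) per titration = 0.02077 × 0.1216 = 2.526 × 10^-3 mol
From the 1:2 ratio, n(Na2CO3) in each aliquot = 1/2 × 2.526 × 10^-3 = 1.263 × 10^-3 mol
n(Na2CO3) in the whole flask = 1.263 × 10^-3 × 100.0/20.00 = 6.314 × 10^-3 mol
mass of Na2CO3 = 6.314 × 10^-3 × 105.99 = 0.6692 g
% Na2CO3 = 0.6692 / 0.7115 × 100 = 94.06 %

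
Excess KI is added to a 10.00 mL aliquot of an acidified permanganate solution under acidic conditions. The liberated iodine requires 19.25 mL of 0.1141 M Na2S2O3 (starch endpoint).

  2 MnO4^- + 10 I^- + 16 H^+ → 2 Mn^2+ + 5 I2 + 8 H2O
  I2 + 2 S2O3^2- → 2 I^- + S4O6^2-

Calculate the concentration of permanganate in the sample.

0.04393 M

n(S2O3^2-) = 0.01925 × 0.1141 = 2.196 × 10^-3 mol
n(I2) = n(S2O3^2-)/2 = 1.098 × 10^-3 mol
From the 2:5 ratio, n(MnO4^-) in the aliquot = 2/5 × 1.098 × 10^-3 = 4.393 × 10^-4 mol
[MnO4^-] = 4.393 × 10^-4 / 0.01000 = 0.04393 mol/L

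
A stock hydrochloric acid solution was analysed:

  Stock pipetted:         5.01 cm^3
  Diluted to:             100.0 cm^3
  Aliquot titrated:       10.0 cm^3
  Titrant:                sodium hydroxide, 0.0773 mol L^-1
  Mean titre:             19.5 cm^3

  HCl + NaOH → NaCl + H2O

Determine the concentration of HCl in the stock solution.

3.01 mol/L

n(NaOH) = 0.0195 × 0.0773 = 1.51 × 10^-3 mol
n(HCl) in the aliquot = 1.51 × 10^-3 mol (1:1 ratio)
[HCl]_dilute = 1.51 × 10^-3 / 0.0100 = 0.151 mol/L
Dilution factor = 100.0 / 5.01 = 19.96
[HCl]_stock = 0.151 × 19.96 = 3.01 mol/L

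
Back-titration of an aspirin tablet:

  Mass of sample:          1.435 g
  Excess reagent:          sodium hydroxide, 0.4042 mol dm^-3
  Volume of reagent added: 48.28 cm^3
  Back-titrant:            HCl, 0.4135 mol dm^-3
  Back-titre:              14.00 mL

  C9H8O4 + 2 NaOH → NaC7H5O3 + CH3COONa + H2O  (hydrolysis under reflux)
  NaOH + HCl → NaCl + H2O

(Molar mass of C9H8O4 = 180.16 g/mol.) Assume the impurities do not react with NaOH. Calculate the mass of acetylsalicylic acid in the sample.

1.236 g

n(NaOH) added = 0.04828 × 0.4042 = 0.01951 mol
n(HCl) used in back-titration = 0.01400 × 0.4135 = 5.789 × 10^-3 mol
n(NaOH) left over = 5.789 × 10^-3 mol (1:1 ratio)
n(NaOH) consumed by analyte = 0.01951 − 5.789 × 10^-3 = 0.01373 mol
From the 1:2 ratio, n(C9H8O4) = 1/2 × 0.01373 = 6.863 × 10^-3 mol
mass of C9H8O4 = 6.863 × 10^-3 × 180.16 = 1.236 g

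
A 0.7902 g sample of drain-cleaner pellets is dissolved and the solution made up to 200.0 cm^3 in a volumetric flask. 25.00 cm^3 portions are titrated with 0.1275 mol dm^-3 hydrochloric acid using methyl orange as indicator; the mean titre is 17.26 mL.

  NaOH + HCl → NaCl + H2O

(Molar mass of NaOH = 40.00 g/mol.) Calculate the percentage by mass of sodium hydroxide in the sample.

n(HCl) per titration = 0.01726 × 0.1275 = 2.201 × 10^-3 mol
n(NaOH) in each aliquot = 2.201 × 10^-3 mol (1:1 ratio)
n(NaOH) in the whole flask = 2.201 × 10^-3 × 200.0/25.00 = 0.01761 mol
mass of NaOH = 0.01761 × 40.00 = 0.7042 g
% NaOH = 0.7042 / 0.7902 × 100 = 89.12 %

89.12 %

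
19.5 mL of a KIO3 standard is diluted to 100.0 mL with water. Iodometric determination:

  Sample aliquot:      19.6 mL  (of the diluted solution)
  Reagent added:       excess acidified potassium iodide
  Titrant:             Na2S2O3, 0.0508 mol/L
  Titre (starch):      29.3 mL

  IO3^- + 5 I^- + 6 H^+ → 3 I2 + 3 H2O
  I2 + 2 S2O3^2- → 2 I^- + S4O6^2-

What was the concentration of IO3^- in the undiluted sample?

0.0649 mol/L

n(S2O3^2-) = 0.0293 × 0.0508 = 1.49 × 10^-3 mol
n(I2) = n(S2O3^2-)/2 = 7.44 × 10^-4 mol
From the 1:3 ratio, n(IO3^-) in the aliquot = 1/3 × 7.44 × 10^-4 = 2.48 × 10^-4 mol
[IO3^-]_dilute = 2.48 × 10^-4 / 0.0196 = 0.0127 mol/L
[IO3^-]_original = 0.0127 × 100.0/19.5 = 0.0649 mol/L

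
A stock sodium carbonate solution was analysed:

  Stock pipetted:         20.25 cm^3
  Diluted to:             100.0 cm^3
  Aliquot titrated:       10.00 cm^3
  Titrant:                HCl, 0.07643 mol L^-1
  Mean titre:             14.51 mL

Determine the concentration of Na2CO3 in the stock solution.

0.2738 mol/L

Na2CO3 + 2 HCl → 2 NaCl + H2O + CO2
n(HCl) = 0.01451 × 0.07643 = 1.109 × 10^-3 mol
From the 1:2 ratio, n(Na2CO3) in the aliquot = 1/2 × 1.109 × 10^-3 = 5.545 × 10^-4 mol
[Na2CO3]_dilute = 5.545 × 10^-4 / 0.01000 = 0.05545 mol/L
Dilution factor = 100.0 / 20.25 = 4.938
[Na2CO3]_stock = 0.05545 × 4.938 = 0.2738 mol/L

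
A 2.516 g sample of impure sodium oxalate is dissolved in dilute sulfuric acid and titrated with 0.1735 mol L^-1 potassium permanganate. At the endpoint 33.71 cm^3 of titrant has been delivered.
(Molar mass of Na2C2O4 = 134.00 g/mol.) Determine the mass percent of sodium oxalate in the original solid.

77.87 %

2 MnO4^- + 5 C2O4^2- + 16 H^+ → 2 Mn^2+ + 10 CO2 + 8 H2O
n(KMnO4) = 0.03371 L × 0.1735 mol/L = 5.849 × 10^-3 mol
From the 5:2 ratio, n(Na2C2O4) = 5/2 × 5.849 × 10^-3 = 0.01462 mol
mass of Na2C2O4 = 0.01462 × 134.00 g/mol = 1.959 g
% Na2C2O4 = 1.959 / 2.516 × 100 = 77.87 %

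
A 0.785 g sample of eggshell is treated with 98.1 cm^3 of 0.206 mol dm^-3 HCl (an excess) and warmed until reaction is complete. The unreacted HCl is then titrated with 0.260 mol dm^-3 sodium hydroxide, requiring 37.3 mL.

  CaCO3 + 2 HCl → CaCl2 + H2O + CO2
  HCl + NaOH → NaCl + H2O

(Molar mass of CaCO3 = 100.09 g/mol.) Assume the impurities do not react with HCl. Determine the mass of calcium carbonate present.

n(HCl) added = 0.0981 × 0.206 = 0.0202 mol
n(NaOH) used in back-titration = 0.0373 × 0.260 = 9.70 × 10^-3 mol
n(HCl) left over = 9.70 × 10^-3 mol (1:1 ratio)
n(HCl) consumed by analyte = 0.0202 − 9.70 × 10^-3 = 0.0105 mol
From the 1:2 ratio, n(CaCO3) = 1/2 × 0.0105 = 5.26 × 10^-3 mol
mass of CaCO3 = 5.26 × 10^-3 × 100.09 = 0.526 g

0.526 g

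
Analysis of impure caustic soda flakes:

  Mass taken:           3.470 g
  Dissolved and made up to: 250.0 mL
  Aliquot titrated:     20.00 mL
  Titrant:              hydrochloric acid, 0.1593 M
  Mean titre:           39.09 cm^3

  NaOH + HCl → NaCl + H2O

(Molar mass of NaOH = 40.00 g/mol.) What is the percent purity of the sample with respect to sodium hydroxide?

89.73 %

n(HCl) per titration = 0.03909 × 0.1593 = 6.227 × 10^-3 mol
n(NaOH) in each aliquot = 6.227 × 10^-3 mol (1:1 ratio)
n(NaOH) in the whole flask = 6.227 × 10^-3 × 250.0/20.00 = 0.07784 mol
mass of NaOH = 0.07784 × 40.00 = 3.114 g
% NaOH = 3.114 / 3.470 × 100 = 89.73 %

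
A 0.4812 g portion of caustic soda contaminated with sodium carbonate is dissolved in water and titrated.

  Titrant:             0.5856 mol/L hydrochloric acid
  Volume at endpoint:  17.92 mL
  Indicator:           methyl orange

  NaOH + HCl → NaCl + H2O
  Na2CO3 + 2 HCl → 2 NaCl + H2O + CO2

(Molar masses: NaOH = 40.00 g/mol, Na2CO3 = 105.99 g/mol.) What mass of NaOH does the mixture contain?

0.2306 g

n(HCl) = 0.01792 × 0.5856 = 0.01049 mol
Let x = n(NaOH), y = n(Na2CO3).
Titrant: 1x + 2y = 0.01049;  mass: 40.00x + 105.99y = 0.4812
Solving, x = 5.766 × 10^-3 mol, y = 2.364 × 10^-3 mol
mass of NaOH = 5.766 × 10^-3 × 40.00 = 0.2306 g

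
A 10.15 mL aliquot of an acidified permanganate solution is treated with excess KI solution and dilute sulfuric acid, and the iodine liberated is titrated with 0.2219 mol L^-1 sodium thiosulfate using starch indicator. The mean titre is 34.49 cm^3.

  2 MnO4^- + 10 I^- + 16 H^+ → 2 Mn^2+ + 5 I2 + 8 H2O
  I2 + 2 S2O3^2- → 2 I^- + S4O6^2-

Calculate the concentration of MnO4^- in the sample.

n(S2O3^2-) = 0.03449 × 0.2219 = 7.653 × 10^-3 mol
n(I2) = n(S2O3^2-)/2 = 3.827 × 10^-3 mol
From the 2:5 ratio, n(MnO4^-) in the aliquot = 2/5 × 3.827 × 10^-3 = 1.531 × 10^-3 mol
[MnO4^-] = 1.531 × 10^-3 / 0.01015 = 0.1508 mol/L

0.1508 mol/L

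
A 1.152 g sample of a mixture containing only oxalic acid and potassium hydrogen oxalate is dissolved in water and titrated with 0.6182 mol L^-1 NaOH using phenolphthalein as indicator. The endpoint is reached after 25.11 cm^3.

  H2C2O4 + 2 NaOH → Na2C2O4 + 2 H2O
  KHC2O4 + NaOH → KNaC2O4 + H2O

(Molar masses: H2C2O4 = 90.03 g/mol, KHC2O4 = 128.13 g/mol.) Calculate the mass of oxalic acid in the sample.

0.4533 g

n(NaOH) = 0.02511 × 0.6182 = 0.01552 mol
Let x = n(H2C2O4), y = n(KHC2O4).
Titrant: 2x + 1y = 0.01552;  mass: 90.03x + 128.13y = 1.152
Solving, x = 5.035 × 10^-3 mol, y = 5.453 × 10^-3 mol
mass of H2C2O4 = 5.035 × 10^-3 × 90.03 = 0.4533 g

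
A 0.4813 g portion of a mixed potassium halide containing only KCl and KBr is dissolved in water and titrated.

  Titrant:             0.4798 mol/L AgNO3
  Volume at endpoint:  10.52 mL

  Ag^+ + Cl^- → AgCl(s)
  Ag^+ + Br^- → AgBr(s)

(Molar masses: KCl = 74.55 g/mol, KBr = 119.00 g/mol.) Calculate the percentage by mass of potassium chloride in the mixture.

n(AgNO3) = 0.01052 × 0.4798 = 5.047 × 10^-3 mol
Let x = n(KCl), y = n(KBr).
Titrant: 1x + 1y = 5.047 × 10^-3;  mass: 74.55x + 119.00y = 0.4813
Solving, x = 2.685 × 10^-3 mol, y = 2.362 × 10^-3 mol
mass of KCl = 2.685 × 10^-3 × 74.55 = 0.2002 g
% KCl = 0.2002 / 0.4813 × 100 = 41.59 %

41.59 %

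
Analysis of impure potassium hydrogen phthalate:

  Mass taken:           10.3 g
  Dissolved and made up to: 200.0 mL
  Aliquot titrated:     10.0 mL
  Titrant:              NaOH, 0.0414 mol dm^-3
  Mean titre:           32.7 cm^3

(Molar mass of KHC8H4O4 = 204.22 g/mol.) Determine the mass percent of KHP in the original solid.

KHC8H4O4 + NaOH → KNaC8H4O4 + H2O
n(NaOH) per titration = 0.0327 × 0.0414 = 1.35 × 10^-3 mol
n(KHC8H4O4) in each aliquot = 1.35 × 10^-3 mol (1:1 ratio)
n(KHC8H4O4) in the whole flask = 1.35 × 10^-3 × 200.0/10.0 = 0.0271 mol
mass of KHC8H4O4 = 0.0271 × 204.22 = 5.53 g
% KHC8H4O4 = 5.53 / 10.3 × 100 = 53.7 %

53.7 %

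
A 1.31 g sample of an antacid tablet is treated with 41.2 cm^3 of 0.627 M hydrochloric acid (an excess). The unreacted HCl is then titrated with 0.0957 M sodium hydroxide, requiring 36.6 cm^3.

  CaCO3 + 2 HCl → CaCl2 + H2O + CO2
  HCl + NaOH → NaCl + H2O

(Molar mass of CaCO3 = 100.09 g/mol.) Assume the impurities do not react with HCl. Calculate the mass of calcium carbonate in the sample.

n(HCl) added = 0.0412 × 0.627 = 0.0258 mol
n(NaOH) used in back-titration = 0.0366 × 0.0957 = 3.50 × 10^-3 mol
n(HCl) left over = 3.50 × 10^-3 mol (1:1 ratio)
n(HCl) consumed by analyte = 0.0258 − 3.50 × 10^-3 = 0.0223 mol
From the 1:2 ratio, n(CaCO3) = 1/2 × 0.0223 = 0.0112 mol
mass of CaCO3 = 0.0112 × 100.09 = 1.12 g

1.12 g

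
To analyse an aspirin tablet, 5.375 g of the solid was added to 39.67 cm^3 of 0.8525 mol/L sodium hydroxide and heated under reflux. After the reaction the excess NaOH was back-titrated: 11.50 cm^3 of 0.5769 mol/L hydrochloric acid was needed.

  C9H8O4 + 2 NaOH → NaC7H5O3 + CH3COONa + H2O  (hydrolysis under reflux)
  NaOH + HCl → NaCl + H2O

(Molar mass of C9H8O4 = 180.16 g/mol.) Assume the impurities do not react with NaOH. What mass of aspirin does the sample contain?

2.449 g

n(NaOH) added = 0.03967 × 0.8525 = 0.03382 mol
n(HCl) used in back-titration = 0.01150 × 0.5769 = 6.634 × 10^-3 mol
n(NaOH) left over = 6.634 × 10^-3 mol (1:1 ratio)
n(NaOH) consumed by analyte = 0.03382 − 6.634 × 10^-3 = 0.02718 mol
From the 1:2 ratio, n(C9H8O4) = 1/2 × 0.02718 = 0.01359 mol
mass of C9H8O4 = 0.01359 × 180.16 = 2.449 g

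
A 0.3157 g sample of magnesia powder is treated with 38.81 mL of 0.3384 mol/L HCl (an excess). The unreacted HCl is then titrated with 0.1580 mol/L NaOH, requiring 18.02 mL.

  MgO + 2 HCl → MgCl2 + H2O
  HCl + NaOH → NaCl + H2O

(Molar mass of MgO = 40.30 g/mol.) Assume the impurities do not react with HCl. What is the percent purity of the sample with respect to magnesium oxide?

65.65 %

n(HCl) added = 0.03881 × 0.3384 = 0.01313 mol
n(NaOH) used in back-titration = 0.01802 × 0.1580 = 2.847 × 10^-3 mol
n(HCl) left over = 2.847 × 10^-3 mol (1:1 ratio)
n(HCl) consumed by analyte = 0.01313 − 2.847 × 10^-3 = 0.01029 mol
From the 1:2 ratio, n(MgO) = 1/2 × 0.01029 = 5.143 × 10^-3 mol
mass of MgO = 5.143 × 10^-3 × 40.30 = 0.2073 g
% MgO = 0.2073 / 0.3157 × 100 = 65.65 %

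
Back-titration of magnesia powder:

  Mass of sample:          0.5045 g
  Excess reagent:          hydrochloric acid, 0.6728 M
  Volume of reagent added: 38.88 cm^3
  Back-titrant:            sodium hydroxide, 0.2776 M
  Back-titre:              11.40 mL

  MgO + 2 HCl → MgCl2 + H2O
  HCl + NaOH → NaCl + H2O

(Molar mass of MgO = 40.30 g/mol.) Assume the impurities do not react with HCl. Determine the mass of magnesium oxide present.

0.4633 g

n(HCl) added = 0.03888 × 0.6728 = 0.02616 mol
n(NaOH) used in back-titration = 0.01140 × 0.2776 = 3.165 × 10^-3 mol
n(HCl) left over = 3.165 × 10^-3 mol (1:1 ratio)
n(HCl) consumed by analyte = 0.02616 − 3.165 × 10^-3 = 0.02299 mol
From the 1:2 ratio, n(MgO) = 1/2 × 0.02299 = 0.01150 mol
mass of MgO = 0.01150 × 40.30 = 0.4633 g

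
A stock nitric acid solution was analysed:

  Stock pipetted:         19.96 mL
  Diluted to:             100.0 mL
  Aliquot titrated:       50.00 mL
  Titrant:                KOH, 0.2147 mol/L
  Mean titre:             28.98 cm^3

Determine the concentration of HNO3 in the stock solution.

HNO3 + KOH → KNO3 + H2O
n(KOH) = 0.02898 × 0.2147 = 6.222 × 10^-3 mol
n(HNO3) in the aliquot = 6.222 × 10^-3 mol (1:1 ratio)
[HNO3]_dilute = 6.222 × 10^-3 / 0.05000 = 0.1244 mol/L
Dilution factor = 100.0 / 19.96 = 5.010
[HNO3]_stock = 0.1244 × 5.010 = 0.6234 mol/L

0.6234 mol/L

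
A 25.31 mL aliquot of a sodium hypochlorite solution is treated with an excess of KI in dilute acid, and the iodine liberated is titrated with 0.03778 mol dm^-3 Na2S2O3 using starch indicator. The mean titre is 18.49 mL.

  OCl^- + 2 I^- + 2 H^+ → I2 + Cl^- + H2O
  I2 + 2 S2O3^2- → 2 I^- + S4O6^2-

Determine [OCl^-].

0.01380 mol/L

n(S2O3^2-) = 0.01849 × 0.03778 = 6.986 × 10^-4 mol
n(I2) = n(S2O3^2-)/2 = 3.493 × 10^-4 mol
n(OCl^-) in the aliquot = 3.493 × 10^-4 mol (1:1 ratio)
[OCl^-] = 3.493 × 10^-4 / 0.02531 = 0.01380 mol/L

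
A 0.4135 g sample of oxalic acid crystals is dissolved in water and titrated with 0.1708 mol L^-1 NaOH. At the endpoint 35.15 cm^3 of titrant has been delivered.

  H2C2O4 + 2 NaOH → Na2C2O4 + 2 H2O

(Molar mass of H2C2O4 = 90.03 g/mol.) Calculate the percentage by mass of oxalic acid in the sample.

65.36 %

n(NaOH) = 0.03515 L × 0.1708 mol/L = 6.004 × 10^-3 mol
From the 1:2 ratio, n(H2C2O4) = 1/2 × 6.004 × 10^-3 = 3.002 × 10^-3 mol
mass of H2C2O4 = 3.002 × 10^-3 × 90.03 g/mol = 0.2703 g
% H2C2O4 = 0.2703 / 0.4135 × 100 = 65.36 %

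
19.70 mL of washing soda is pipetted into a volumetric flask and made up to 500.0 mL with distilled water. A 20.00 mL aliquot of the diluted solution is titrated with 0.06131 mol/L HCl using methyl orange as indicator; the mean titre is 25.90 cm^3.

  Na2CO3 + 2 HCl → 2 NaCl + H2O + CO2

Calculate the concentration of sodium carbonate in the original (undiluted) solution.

n(HCl) = 0.02590 × 0.06131 = 1.588 × 10^-3 mol
From the 1:2 ratio, n(Na2CO3) in the aliquot = 1/2 × 1.588 × 10^-3 = 7.940 × 10^-4 mol
[Na2CO3]_dilute = 7.940 × 10^-4 / 0.02000 = 0.03970 mol/L
Dilution factor = 500.0 / 19.70 = 25.38
[Na2CO3]_stock = 0.03970 × 25.38 = 1.008 mol/L

1.008 mol/L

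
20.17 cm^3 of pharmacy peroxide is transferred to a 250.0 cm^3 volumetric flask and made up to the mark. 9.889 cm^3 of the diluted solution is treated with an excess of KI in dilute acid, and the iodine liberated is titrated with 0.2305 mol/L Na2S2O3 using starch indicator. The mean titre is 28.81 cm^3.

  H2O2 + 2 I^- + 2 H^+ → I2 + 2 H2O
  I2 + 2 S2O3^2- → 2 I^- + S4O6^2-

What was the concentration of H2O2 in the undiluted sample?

4.162 mol/L

n(S2O3^2-) = 0.02881 × 0.2305 = 6.641 × 10^-3 mol
n(I2) = n(S2O3^2-)/2 = 3.320 × 10^-3 mol
n(H2O2) in the aliquot = 3.320 × 10^-3 mol (1:1 ratio)
[H2O2]_dilute = 3.320 × 10^-3 / 0.009889 = 0.3358 mol/L
[H2O2]_original = 0.3358 × 250.0/20.17 = 4.162 mol/L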